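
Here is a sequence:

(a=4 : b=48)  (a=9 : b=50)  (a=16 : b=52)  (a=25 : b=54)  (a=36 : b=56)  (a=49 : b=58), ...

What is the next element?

For the a, perfect squares: 2², 3², 4², …: 4, 9, 16, 25, 36, 49 → 64.
B: +2 each step, so 48, 50, 52, 54, 56, 58 → 60.
Putting it together: (a=64 : b=60).

(a=64 : b=60)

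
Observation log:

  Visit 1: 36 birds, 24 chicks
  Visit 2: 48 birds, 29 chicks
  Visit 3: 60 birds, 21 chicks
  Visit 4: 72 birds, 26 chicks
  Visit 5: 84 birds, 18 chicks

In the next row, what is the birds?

Birds goes 36, 48, 60, 72, 84 → 96 (+12 each step).
Chicks: alternating steps +5, −8, +5, −8, …, so 24, 29, 21, 26, 18 → 23.

96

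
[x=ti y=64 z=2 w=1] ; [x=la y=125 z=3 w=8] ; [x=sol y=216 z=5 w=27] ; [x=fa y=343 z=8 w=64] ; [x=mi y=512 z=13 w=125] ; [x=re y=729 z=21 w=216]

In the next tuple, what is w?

X goes ti, la, sol, fa, mi, re → do (runs backward through the solfège scale do→ti).
Y: perfect cubes: 4³, 5³, 6³, …; 64, 125, 216, 343, 512, 729 → 1000.
Z: each term is the sum of the two before it, so 2, 3, 5, 8, 13, 21 → 34.
W: perfect cubes: 1³, 2³, 3³, …, so 1, 8, 27, 64, 125, 216 → 343.

343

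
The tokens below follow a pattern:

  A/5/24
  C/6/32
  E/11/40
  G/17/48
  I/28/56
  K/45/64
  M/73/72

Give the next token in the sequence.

O/118/80

Letter goes A, C, E, G, I, K, M → O (letters move forward 2 places in the alphabet).
Second component goes 5, 6, 11, 17, 28, 45, 73 → 118 (each term is the sum of the two before it).
Third component: +8 each step; 24, 32, 40, 48, 56, 64, 72 → 80.
Putting it together: O/118/80.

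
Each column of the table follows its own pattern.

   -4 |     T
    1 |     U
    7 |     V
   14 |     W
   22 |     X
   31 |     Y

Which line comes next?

First component: differences are 5, 6, 7, … (increasing by 1 each time); -4, 1, 7, 14, 22, 31 → 41.
Letter: T, U, V, W, X, Y → Z (letters move forward 1 place in the alphabet).
Combining the parts gives 41  Z.

41  Z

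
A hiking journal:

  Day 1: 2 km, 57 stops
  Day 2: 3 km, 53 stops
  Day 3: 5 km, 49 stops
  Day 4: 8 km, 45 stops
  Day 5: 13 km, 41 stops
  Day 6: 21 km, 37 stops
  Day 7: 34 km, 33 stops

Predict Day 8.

55 km, 29 stops

For the km, each term is the sum of the two before it: 2, 3, 5, 8, 13, 21, 34 → 55.
Stops: −4 each step, so 57, 53, 49, 45, 41, 37, 33 → 29.
So the next record is 55 km, 29 stops.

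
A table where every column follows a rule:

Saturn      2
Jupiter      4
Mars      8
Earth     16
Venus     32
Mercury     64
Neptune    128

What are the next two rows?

Uranus  256; Saturn  512

Planet: runs backward through the planets Mercury→Neptune; Saturn, Jupiter, Mars, Earth, Venus, Mercury, Neptune → Uranus → Saturn.
Second component: 2, 4, 8, 16, 32, 64, 128 → 256 → 512 (×2 each step).
Putting the parts together: Uranus  256 and then Saturn  512.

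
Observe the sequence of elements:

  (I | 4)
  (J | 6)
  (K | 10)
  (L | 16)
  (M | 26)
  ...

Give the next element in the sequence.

(N | 42)

Letter: letters move forward 1 place in the alphabet; I, J, K, L, M → N.
Second slot — each term is the sum of the two before it: 4, 6, 10, 16, 26 → 42.
Putting it together: (N | 42).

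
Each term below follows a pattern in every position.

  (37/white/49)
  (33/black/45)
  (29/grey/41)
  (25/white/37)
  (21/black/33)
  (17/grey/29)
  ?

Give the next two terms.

(13/white/25), (9/black/21)

First value — −4 each step: 37, 33, 29, 25, 21, 17 → 13 → 9.
For the shade, repeats white → black → grey: white, black, grey, white, black, grey → white → black.
Third value — always 12 more than the first value: 49, 45, 41, 37, 33, 29 → 25 → 21.
So the next two terms are (13/white/25) and (9/black/21).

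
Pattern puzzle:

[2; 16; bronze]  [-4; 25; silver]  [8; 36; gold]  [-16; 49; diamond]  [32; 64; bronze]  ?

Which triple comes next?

[-64; 81; silver]

First component: ×(-2) each step, so 2, -4, 8, -16, 32 → -64.
Second component — perfect squares: 4², 5², 6², …: 16, 25, 36, 49, 64 → 81.
Rank — repeats bronze → silver → gold → diamond: bronze, silver, gold, diamond, bronze → silver.
Combining the parts gives [-64; 81; silver].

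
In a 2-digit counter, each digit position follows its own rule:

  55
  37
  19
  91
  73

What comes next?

55

First digit — −2 each step, mod 10: 5, 3, 1, 9, 7 → 5.
Second digit: +2 each step, mod 10, so 5, 7, 9, 1, 3 → 5.
Combining the parts gives 55.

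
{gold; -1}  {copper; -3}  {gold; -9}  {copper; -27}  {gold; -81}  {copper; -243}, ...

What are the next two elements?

Metal: alternates gold ↔ copper; gold, copper, gold, copper, gold, copper → gold → copper.
Second component: -1, -3, -9, -27, -81, -243 → -729 → -2187 (×3 each step).
So the next two elements are {gold; -729} and {copper; -2187}.

{gold; -729}, {copper; -2187}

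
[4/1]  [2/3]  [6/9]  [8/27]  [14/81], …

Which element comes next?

First value: each term is the sum of the two before it, so 4, 2, 6, 8, 14 → 22.
For the second value, ×3 each step: 1, 3, 9, 27, 81 → 243.
So the next element is [22/243].

[22/243]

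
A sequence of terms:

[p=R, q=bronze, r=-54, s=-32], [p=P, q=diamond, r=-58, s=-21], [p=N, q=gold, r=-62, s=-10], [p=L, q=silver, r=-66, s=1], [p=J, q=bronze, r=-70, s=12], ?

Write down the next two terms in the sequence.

P: letters move back 2 places in the alphabet; R, P, N, L, J → H → F.
Q goes bronze, diamond, gold, silver, bronze → diamond → gold (repeats bronze → diamond → gold → silver).
R: -54, -58, -62, -66, -70 → -74 → -78 (−4 each step).
S: -32, -21, -10, 1, 12 → 23 → 34 (+11 each step).
So the next two terms are [p=H, q=diamond, r=-74, s=23] and [p=F, q=gold, r=-78, s=34].

[p=H, q=diamond, r=-74, s=23], [p=F, q=gold, r=-78, s=34]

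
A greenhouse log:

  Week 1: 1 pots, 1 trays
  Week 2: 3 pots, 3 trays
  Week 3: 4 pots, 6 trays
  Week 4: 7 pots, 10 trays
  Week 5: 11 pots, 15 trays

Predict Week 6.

18 pots, 21 trays

Pots: each term is the sum of the two before it, so 1, 3, 4, 7, 11 → 18.
Trays: differences are 2, 3, 4, … (increasing by 1 each time); 1, 3, 6, 10, 15 → 21.
Combining the parts gives 18 pots, 21 trays.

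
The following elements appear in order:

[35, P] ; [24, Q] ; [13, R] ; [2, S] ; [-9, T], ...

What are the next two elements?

First component — −11 each step: 35, 24, 13, 2, -9 → -20 → -31.
For the letter, letters move forward 1 place in the alphabet: P, Q, R, S, T → U → V.
Putting the parts together: [-20, U] and then [-31, V].

[-20, U], [-31, V]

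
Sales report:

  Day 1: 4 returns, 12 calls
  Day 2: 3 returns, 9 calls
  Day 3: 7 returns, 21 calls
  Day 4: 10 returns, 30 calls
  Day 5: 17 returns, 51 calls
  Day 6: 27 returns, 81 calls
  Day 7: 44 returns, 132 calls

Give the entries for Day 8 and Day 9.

71 returns, 213 calls; 115 returns, 345 calls

Returns: 4, 3, 7, 10, 17, 27, 44 → 71 → 115 (each term is the sum of the two before it).
Calls: always 3 × the returns, so 12, 9, 21, 30, 51, 81, 132 → 213 → 345.
Putting the parts together: 71 returns, 213 calls and then 115 returns, 345 calls.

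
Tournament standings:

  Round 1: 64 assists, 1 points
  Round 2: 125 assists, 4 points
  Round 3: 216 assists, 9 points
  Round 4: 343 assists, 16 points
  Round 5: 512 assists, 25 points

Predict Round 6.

729 assists, 36 points

Assists: perfect cubes: 4³, 5³, 6³, …, so 64, 125, 216, 343, 512 → 729.
Points: perfect squares: 1², 2², 3², …; 1, 4, 9, 16, 25 → 36.
Putting it together: 729 assists, 36 points.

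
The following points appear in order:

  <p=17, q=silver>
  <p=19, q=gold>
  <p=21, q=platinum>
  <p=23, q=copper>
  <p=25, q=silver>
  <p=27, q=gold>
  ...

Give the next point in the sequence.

P: +2 each step, so 17, 19, 21, 23, 25, 27 → 29.
Q goes silver, gold, platinum, copper, silver, gold → platinum (repeats silver → gold → platinum → copper).
Putting it together: <p=29, q=platinum>.

<p=29, q=platinum>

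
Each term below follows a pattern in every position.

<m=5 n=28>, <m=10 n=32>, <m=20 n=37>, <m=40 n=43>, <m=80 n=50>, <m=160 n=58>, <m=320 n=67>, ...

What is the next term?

M: 5, 10, 20, 40, 80, 160, 320 → 640 (×2 each step).
N: differences are 4, 5, 6, … (increasing by 1 each time); 28, 32, 37, 43, 50, 58, 67 → 77.
So the next term is <m=640 n=77>.

<m=640 n=77>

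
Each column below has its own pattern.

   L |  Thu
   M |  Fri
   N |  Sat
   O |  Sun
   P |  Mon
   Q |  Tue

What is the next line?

R  Wed

Letter: letters move forward 1 place in the alphabet, so L, M, N, O, P, Q → R.
Day: runs through the weekdays Mon→Sun, so Thu, Fri, Sat, Sun, Mon, Tue → Wed.
Putting it together: R  Wed.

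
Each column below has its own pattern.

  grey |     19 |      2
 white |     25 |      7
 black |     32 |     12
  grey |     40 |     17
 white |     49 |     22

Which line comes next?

Shade: repeats grey → white → black; grey, white, black, grey, white → black.
Second component — differences are 6, 7, 8, … (increasing by 1 each time): 19, 25, 32, 40, 49 → 59.
For the third component, +5 each step: 2, 7, 12, 17, 22 → 27.
Combining the parts gives black  59  27.

black  59  27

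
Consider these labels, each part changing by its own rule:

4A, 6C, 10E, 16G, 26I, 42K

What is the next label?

68M

First component — each term is the sum of the two before it: 4, 6, 10, 16, 26, 42 → 68.
Letter: letters move forward 2 places in the alphabet; A, C, E, G, I, K → M.
Putting it together: 68M.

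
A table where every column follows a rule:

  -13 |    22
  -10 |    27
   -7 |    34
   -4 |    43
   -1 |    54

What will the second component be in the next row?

Second component: 22, 27, 34, 43, 54 → 67 (differences are 5, 7, 9, … (increasing by 2 each time)).

67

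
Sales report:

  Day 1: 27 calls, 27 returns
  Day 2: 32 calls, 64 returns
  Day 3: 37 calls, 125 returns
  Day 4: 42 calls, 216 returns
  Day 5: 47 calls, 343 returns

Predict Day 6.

Calls goes 27, 32, 37, 42, 47 → 52 (+5 each step).
For the returns, perfect cubes: 3³, 4³, 5³, …: 27, 64, 125, 216, 343 → 512.
Combining the parts gives 52 calls, 512 returns.

52 calls, 512 returns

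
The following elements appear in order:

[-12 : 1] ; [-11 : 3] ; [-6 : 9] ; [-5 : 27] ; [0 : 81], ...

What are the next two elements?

First slot: alternating steps +1, +5, +1, +5, …, so -12, -11, -6, -5, 0 → 1 → 6.
For the second slot, ×3 each step: 1, 3, 9, 27, 81 → 243 → 729.
Putting the parts together: [1 : 243] and then [6 : 729].

[1 : 243], [6 : 729]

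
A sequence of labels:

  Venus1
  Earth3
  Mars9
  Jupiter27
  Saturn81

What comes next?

Planet — runs through the planets Mercury→Neptune: Venus, Earth, Mars, Jupiter, Saturn → Uranus.
Second component: ×3 each step; 1, 3, 9, 27, 81 → 243.
Putting it together: Uranus243.

Uranus243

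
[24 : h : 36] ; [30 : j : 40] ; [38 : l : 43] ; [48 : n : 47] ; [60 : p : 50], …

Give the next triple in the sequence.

[74 : r : 54]

First component: 24, 30, 38, 48, 60 → 74 (differences are 6, 8, 10, … (increasing by 2 each time)).
Letter: letters move forward 2 places in the alphabet, so h, j, l, n, p → r.
Third component: alternating steps +4, +3, +4, +3, …, so 36, 40, 43, 47, 50 → 54.
Combining the parts gives [74 : r : 54].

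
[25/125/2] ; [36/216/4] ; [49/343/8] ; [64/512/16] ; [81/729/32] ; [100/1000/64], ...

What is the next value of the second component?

1331

First component: perfect squares: 5², 6², 7², …; 25, 36, 49, 64, 81, 100 → 121.
Second component: 125, 216, 343, 512, 729, 1000 → 1331 (perfect cubes: 5³, 6³, 7³, …).
Third component — ×2 each step: 2, 4, 8, 16, 32, 64 → 128.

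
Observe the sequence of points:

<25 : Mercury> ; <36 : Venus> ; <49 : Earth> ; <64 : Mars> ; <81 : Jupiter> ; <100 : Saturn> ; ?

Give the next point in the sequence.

First entry: 25, 36, 49, 64, 81, 100 → 121 (perfect squares: 5², 6², 7², …).
Planet: runs through the planets Mercury→Neptune; Mercury, Venus, Earth, Mars, Jupiter, Saturn → Uranus.
Putting it together: <121 : Uranus>.

<121 : Uranus>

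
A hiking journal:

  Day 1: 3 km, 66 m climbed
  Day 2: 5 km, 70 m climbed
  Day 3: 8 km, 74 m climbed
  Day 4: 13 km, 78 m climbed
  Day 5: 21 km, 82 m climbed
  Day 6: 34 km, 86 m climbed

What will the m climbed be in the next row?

M climbed: 66, 70, 74, 78, 82, 86 → 90 (+4 each step).

90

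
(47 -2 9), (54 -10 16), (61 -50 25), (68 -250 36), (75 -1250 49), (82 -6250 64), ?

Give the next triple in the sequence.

(89 -31250 81)

For the first component, +7 each step: 47, 54, 61, 68, 75, 82 → 89.
Second component — ×5 each step: -2, -10, -50, -250, -1250, -6250 → -31250.
Third component: perfect squares: 3², 4², 5², …; 9, 16, 25, 36, 49, 64 → 81.
So the next triple is (89 -31250 81).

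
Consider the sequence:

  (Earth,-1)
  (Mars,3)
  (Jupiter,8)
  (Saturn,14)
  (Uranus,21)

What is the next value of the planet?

Planet: runs through the planets Mercury→Neptune, so Earth, Mars, Jupiter, Saturn, Uranus → Neptune.
Second value: differences are 4, 5, 6, … (increasing by 1 each time); -1, 3, 8, 14, 21 → 29.

Neptune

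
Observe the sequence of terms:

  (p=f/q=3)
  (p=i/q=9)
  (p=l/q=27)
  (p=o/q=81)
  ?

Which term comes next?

(p=r/q=243)

P: letters move forward 3 places in the alphabet, so f, i, l, o → r.
Q: ×3 each step, so 3, 9, 27, 81 → 243.
So the next term is (p=r/q=243).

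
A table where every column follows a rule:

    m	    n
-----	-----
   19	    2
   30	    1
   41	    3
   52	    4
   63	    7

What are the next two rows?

74  11; 85  18

Column m: +11 each step; 19, 30, 41, 52, 63 → 74 → 85.
For the column n, each term is the sum of the two before it: 2, 1, 3, 4, 7 → 11 → 18.
So the next two rows are 74  11 and 85  18.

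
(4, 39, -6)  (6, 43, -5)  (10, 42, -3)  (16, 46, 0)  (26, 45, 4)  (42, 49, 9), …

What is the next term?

First slot: each term is the sum of the two before it; 4, 6, 10, 16, 26, 42 → 68.
Second slot: alternating steps +4, −1, +4, −1, …, so 39, 43, 42, 46, 45, 49 → 48.
Third slot goes -6, -5, -3, 0, 4, 9 → 15 (differences are 1, 2, 3, … (increasing by 1 each time)).
So the next term is (68, 48, 15).

(68, 48, 15)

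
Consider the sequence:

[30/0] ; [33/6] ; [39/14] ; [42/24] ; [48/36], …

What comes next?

First slot — alternating steps +3, +6, +3, +6, …: 30, 33, 39, 42, 48 → 51.
Second slot: differences are 6, 8, 10, … (increasing by 2 each time), so 0, 6, 14, 24, 36 → 50.
So the next tuple is [51/50].

[51/50]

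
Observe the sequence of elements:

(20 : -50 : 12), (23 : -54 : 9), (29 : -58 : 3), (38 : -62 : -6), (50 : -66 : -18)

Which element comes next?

(65 : -70 : -33)

For the first slot, differences are 3, 6, 9, … (increasing by 3 each time): 20, 23, 29, 38, 50 → 65.
Second slot goes -50, -54, -58, -62, -66 → -70 (−4 each step).
Third slot — together with the first slot always sums to 32: 12, 9, 3, -6, -18 → -33.
Putting it together: (65 : -70 : -33).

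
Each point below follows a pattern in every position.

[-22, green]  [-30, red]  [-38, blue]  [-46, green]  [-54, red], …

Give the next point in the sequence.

First value: -22, -30, -38, -46, -54 → -62 (−8 each step).
Colour goes green, red, blue, green, red → blue (repeats green → red → blue).
Putting it together: [-62, blue].

[-62, blue]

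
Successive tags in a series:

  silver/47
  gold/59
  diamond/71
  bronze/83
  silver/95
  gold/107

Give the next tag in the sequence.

diamond/119

For the rank, repeats silver → gold → diamond → bronze: silver, gold, diamond, bronze, silver, gold → diamond.
For the second component, +12 each step: 47, 59, 71, 83, 95, 107 → 119.
Combining the parts gives diamond/119.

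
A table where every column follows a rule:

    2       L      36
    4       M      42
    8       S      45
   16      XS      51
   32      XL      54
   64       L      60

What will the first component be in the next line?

First component — ×2 each step: 2, 4, 8, 16, 32, 64 → 128.

128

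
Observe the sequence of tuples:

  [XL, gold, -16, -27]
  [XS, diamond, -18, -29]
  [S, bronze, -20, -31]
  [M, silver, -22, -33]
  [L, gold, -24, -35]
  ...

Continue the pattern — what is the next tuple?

Size: runs through clothing sizes XS→XL; XL, XS, S, M, L → XL.
Rank: gold, diamond, bronze, silver, gold → diamond (repeats gold → diamond → bronze → silver).
Third value: -16, -18, -20, -22, -24 → -26 (−2 each step).
Fourth value: always 11 less than the third value; -27, -29, -31, -33, -35 → -37.
Putting it together: [XL, diamond, -26, -37].

[XL, diamond, -26, -37]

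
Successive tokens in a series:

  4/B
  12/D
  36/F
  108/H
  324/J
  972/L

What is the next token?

2916/N

For the first component, ×3 each step: 4, 12, 36, 108, 324, 972 → 2916.
Letter: letters move forward 2 places in the alphabet; B, D, F, H, J, L → N.
So the next token is 2916/N.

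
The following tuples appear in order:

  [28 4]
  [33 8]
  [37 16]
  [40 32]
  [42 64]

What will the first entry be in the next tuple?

First entry goes 28, 33, 37, 40, 42 → 43 (differences are 5, 4, 3, … (decreasing by 1 each time)).
Second entry: ×2 each step, so 4, 8, 16, 32, 64 → 128.

43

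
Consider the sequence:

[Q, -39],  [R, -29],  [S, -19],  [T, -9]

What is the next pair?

For the letter, letters move forward 1 place in the alphabet: Q, R, S, T → U.
For the second component, +10 each step: -39, -29, -19, -9 → 1.
Putting it together: [U, 1].

[U, 1]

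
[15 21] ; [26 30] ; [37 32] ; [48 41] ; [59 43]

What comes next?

First coordinate: +11 each step; 15, 26, 37, 48, 59 → 70.
Second coordinate: 21, 30, 32, 41, 43 → 52 (alternating steps +9, +2, +9, +2, …).
Putting it together: [70 52].

[70 52]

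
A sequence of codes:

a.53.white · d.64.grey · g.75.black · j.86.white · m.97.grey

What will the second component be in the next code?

Second component: +11 each step; 53, 64, 75, 86, 97 → 108.

108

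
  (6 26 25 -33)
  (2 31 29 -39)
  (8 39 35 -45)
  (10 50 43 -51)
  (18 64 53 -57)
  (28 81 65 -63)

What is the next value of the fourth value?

-69

First value — each term is the sum of the two before it: 6, 2, 8, 10, 18, 28 → 46.
Second value: 26, 31, 39, 50, 64, 81 → 101 (differences are 5, 8, 11, … (increasing by 3 each time)).
Third value: differences are 4, 6, 8, … (increasing by 2 each time); 25, 29, 35, 43, 53, 65 → 79.
Fourth value: −6 each step; -33, -39, -45, -51, -57, -63 → -69.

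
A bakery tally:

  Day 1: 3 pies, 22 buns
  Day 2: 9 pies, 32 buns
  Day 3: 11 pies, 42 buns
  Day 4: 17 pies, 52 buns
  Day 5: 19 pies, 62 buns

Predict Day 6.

25 pies, 72 buns

For the pies, alternating steps +6, +2, +6, +2, …: 3, 9, 11, 17, 19 → 25.
Buns: +10 each step, so 22, 32, 42, 52, 62 → 72.
Combining the parts gives 25 pies, 72 buns.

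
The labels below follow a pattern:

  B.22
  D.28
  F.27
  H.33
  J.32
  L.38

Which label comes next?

N.37

Letter goes B, D, F, H, J, L → N (letters move forward 2 places in the alphabet).
Second component: alternating steps +6, −1, +6, −1, …, so 22, 28, 27, 33, 32, 38 → 37.
Putting it together: N.37.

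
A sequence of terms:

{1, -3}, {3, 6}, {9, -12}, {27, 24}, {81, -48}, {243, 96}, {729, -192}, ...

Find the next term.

{2187, 384}

First slot goes 1, 3, 9, 27, 81, 243, 729 → 2187 (×3 each step).
Second slot: ×(-2) each step; -3, 6, -12, 24, -48, 96, -192 → 384.
Combining the parts gives {2187, 384}.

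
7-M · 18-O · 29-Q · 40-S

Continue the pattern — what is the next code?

First component goes 7, 18, 29, 40 → 51 (+11 each step).
Letter — letters move forward 2 places in the alphabet: M, O, Q, S → U.
Combining the parts gives 51-U.

51-U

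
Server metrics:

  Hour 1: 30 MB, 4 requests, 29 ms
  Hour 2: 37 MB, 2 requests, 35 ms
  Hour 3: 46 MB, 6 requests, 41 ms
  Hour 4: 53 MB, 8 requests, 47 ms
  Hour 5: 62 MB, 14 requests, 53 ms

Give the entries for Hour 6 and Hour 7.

69 MB, 22 requests, 59 ms; 78 MB, 36 requests, 65 ms

MB: alternating steps +7, +9, +7, +9, …; 30, 37, 46, 53, 62 → 69 → 78.
Requests: each term is the sum of the two before it, so 4, 2, 6, 8, 14 → 22 → 36.
Ms — +6 each step: 29, 35, 41, 47, 53 → 59 → 65.
So the next two records are 69 MB, 22 requests, 59 ms and 78 MB, 36 requests, 65 ms.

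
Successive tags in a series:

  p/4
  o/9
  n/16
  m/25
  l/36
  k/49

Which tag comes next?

Letter goes p, o, n, m, l, k → j (letters move back 1 place in the alphabet).
Second component — perfect squares: 2², 3², 4², …: 4, 9, 16, 25, 36, 49 → 64.
Putting it together: j/64.

j/64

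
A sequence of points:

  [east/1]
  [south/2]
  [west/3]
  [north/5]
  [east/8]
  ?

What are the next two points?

[south/13], [west/21]

Direction: repeats east → south → west → north, so east, south, west, north, east → south → west.
Second slot goes 1, 2, 3, 5, 8 → 13 → 21 (each term is the sum of the two before it).
So the next two points are [south/13] and [west/21].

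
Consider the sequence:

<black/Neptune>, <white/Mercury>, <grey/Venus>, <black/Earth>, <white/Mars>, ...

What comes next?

<grey/Jupiter>

Shade: repeats black → white → grey, so black, white, grey, black, white → grey.
Planet — runs through the planets Mercury→Neptune: Neptune, Mercury, Venus, Earth, Mars → Jupiter.
Putting it together: <grey/Jupiter>.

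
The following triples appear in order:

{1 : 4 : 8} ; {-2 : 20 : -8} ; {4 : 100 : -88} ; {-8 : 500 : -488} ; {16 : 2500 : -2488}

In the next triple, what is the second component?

For the second component, ×5 each step: 4, 20, 100, 500, 2500 → 12500.

12500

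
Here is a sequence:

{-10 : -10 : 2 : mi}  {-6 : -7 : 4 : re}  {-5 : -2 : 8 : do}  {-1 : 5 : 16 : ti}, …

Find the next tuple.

First coordinate: alternating steps +4, +1, +4, +1, …, so -10, -6, -5, -1 → 0.
Second coordinate goes -10, -7, -2, 5 → 14 (differences are 3, 5, 7, … (increasing by 2 each time)).
Third coordinate goes 2, 4, 8, 16 → 32 (×2 each step).
For the note, runs backward through the solfège scale do→ti: mi, re, do, ti → la.
So the next tuple is {0 : 14 : 32 : la}.

{0 : 14 : 32 : la}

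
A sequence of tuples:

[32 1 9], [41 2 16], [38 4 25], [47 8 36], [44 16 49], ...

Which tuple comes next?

For the first part, alternating steps +9, −3, +9, −3, …: 32, 41, 38, 47, 44 → 53.
Second part goes 1, 2, 4, 8, 16 → 32 (×2 each step).
Third part: 9, 16, 25, 36, 49 → 64 (perfect squares: 3², 4², 5², …).
Putting it together: [53 32 64].

[53 32 64]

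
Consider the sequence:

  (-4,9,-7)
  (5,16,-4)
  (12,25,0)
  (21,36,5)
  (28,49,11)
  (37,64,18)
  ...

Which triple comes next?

(44,81,26)

For the first value, alternating steps +9, +7, +9, +7, …: -4, 5, 12, 21, 28, 37 → 44.
For the second value, perfect squares: 3², 4², 5², …: 9, 16, 25, 36, 49, 64 → 81.
Third value: -7, -4, 0, 5, 11, 18 → 26 (differences are 3, 4, 5, … (increasing by 1 each time)).
Putting it together: (44,81,26).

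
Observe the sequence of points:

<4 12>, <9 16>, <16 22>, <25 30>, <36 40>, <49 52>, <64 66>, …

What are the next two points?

First slot goes 4, 9, 16, 25, 36, 49, 64 → 81 → 100 (perfect squares: 2², 3², 4², …).
Second slot: differences are 4, 6, 8, … (increasing by 2 each time); 12, 16, 22, 30, 40, 52, 66 → 82 → 100.
So the next two points are <81 82> and <100 100>.

<81 82>, <100 100>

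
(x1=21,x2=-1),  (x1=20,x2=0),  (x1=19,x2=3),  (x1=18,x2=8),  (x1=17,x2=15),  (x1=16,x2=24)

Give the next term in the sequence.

(x1=15,x2=35)

X1: −1 each step; 21, 20, 19, 18, 17, 16 → 15.
X2 — differences are 1, 3, 5, … (increasing by 2 each time): -1, 0, 3, 8, 15, 24 → 35.
Putting it together: (x1=15,x2=35).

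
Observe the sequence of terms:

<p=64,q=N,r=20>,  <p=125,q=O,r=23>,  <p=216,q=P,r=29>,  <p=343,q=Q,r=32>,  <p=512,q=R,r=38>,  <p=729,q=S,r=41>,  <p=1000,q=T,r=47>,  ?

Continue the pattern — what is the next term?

<p=1331,q=U,r=50>

P — perfect cubes: 4³, 5³, 6³, …: 64, 125, 216, 343, 512, 729, 1000 → 1331.
Q: letters move forward 1 place in the alphabet, so N, O, P, Q, R, S, T → U.
R: alternating steps +3, +6, +3, +6, …, so 20, 23, 29, 32, 38, 41, 47 → 50.
Combining the parts gives <p=1331,q=U,r=50>.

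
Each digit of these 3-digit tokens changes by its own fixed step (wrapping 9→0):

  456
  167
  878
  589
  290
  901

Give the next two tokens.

612, 323

First digit: 4, 1, 8, 5, 2, 9 → 6 → 3 (−3 each step, mod 10).
For the second digit, +1 each step, mod 10: 5, 6, 7, 8, 9, 0 → 1 → 2.
Third digit: +1 each step, mod 10, so 6, 7, 8, 9, 0, 1 → 2 → 3.
So the next two tokens are 612 and 323.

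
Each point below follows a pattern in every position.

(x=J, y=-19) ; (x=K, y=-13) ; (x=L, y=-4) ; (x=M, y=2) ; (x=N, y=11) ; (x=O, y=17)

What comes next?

X — letters move forward 1 place in the alphabet: J, K, L, M, N, O → P.
Y: alternating steps +6, +9, +6, +9, …, so -19, -13, -4, 2, 11, 17 → 26.
Combining the parts gives (x=P, y=26).

(x=P, y=26)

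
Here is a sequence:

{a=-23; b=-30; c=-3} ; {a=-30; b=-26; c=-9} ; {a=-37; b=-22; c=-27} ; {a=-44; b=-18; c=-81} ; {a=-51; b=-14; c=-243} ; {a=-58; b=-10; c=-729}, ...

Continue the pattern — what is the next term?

{a=-65; b=-6; c=-2187}

A: −7 each step, so -23, -30, -37, -44, -51, -58 → -65.
B: -30, -26, -22, -18, -14, -10 → -6 (+4 each step).
C — ×3 each step: -3, -9, -27, -81, -243, -729 → -2187.
So the next term is {a=-65; b=-6; c=-2187}.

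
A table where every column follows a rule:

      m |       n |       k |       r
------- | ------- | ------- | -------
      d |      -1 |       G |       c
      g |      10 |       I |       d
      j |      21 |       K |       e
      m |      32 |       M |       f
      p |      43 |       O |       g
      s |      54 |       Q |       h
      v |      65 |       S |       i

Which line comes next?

Column m: letters move forward 3 places in the alphabet, so d, g, j, m, p, s, v → y.
Column n — +11 each step: -1, 10, 21, 32, 43, 54, 65 → 76.
Column k — letters move forward 2 places in the alphabet: G, I, K, M, O, Q, S → U.
Column r: letters move forward 1 place in the alphabet; c, d, e, f, g, h, i → j.
Putting it together: y  76  U  j.

y  76  U  j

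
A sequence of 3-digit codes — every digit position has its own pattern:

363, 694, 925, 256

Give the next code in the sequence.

First digit: 3, 6, 9, 2 → 5 (+3 each step, mod 10).
For the second digit, +3 each step, mod 10: 6, 9, 2, 5 → 8.
Third digit goes 3, 4, 5, 6 → 7 (+1 each step, mod 10).
So the next code is 587.

587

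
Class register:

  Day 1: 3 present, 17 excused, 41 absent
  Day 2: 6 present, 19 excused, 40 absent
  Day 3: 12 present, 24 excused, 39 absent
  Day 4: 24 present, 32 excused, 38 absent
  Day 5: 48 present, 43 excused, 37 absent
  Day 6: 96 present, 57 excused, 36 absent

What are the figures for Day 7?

Present goes 3, 6, 12, 24, 48, 96 → 192 (×2 each step).
Excused: differences are 2, 5, 8, … (increasing by 3 each time); 17, 19, 24, 32, 43, 57 → 74.
Absent — −1 each step: 41, 40, 39, 38, 37, 36 → 35.
So the next line is 192 present, 74 excused, 35 absent.

192 present, 74 excused, 35 absent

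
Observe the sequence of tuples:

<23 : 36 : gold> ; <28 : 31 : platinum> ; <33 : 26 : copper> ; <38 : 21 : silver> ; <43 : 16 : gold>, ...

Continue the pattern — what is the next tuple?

<48 : 11 : platinum>

First entry: +5 each step; 23, 28, 33, 38, 43 → 48.
Second entry — together with the first entry always sums to 59: 36, 31, 26, 21, 16 → 11.
For the metal, repeats gold → platinum → copper → silver: gold, platinum, copper, silver, gold → platinum.
Putting it together: <48 : 11 : platinum>.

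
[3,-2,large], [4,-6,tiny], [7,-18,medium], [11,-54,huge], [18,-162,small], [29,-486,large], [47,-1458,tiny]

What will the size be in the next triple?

medium

For the size, repeats large → tiny → medium → huge → small: large, tiny, medium, huge, small, large, tiny → medium.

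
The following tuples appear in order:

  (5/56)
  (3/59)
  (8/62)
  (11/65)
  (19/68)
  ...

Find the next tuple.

(30/71)

First entry: each term is the sum of the two before it, so 5, 3, 8, 11, 19 → 30.
Second entry: +3 each step, so 56, 59, 62, 65, 68 → 71.
So the next tuple is (30/71).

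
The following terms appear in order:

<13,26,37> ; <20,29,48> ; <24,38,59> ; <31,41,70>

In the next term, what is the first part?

35

First part goes 13, 20, 24, 31 → 35 (alternating steps +7, +4, +7, +4, …).
Second part: alternating steps +3, +9, +3, +9, …, so 26, 29, 38, 41 → 50.
Third part: +11 each step, so 37, 48, 59, 70 → 81.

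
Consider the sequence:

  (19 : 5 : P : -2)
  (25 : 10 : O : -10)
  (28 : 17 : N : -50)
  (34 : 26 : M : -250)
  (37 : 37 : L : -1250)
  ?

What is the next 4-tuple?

First entry: 19, 25, 28, 34, 37 → 43 (alternating steps +6, +3, +6, +3, …).
For the second entry, differences are 5, 7, 9, … (increasing by 2 each time): 5, 10, 17, 26, 37 → 50.
Letter: letters move back 1 place in the alphabet; P, O, N, M, L → K.
Fourth entry: ×5 each step; -2, -10, -50, -250, -1250 → -6250.
Combining the parts gives (43 : 50 : K : -6250).

(43 : 50 : K : -6250)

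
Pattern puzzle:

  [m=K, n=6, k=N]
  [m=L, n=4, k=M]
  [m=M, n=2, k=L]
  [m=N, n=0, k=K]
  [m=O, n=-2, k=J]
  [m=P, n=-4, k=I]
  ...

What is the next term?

M: letters move forward 1 place in the alphabet; K, L, M, N, O, P → Q.
N: −2 each step; 6, 4, 2, 0, -2, -4 → -6.
For the k, letters move back 1 place in the alphabet: N, M, L, K, J, I → H.
Combining the parts gives [m=Q, n=-6, k=H].

[m=Q, n=-6, k=H]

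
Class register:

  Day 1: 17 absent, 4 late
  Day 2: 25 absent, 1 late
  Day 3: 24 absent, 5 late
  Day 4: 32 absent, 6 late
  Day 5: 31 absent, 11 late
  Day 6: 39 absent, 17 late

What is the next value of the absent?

38

Absent: alternating steps +8, −1, +8, −1, …; 17, 25, 24, 32, 31, 39 → 38.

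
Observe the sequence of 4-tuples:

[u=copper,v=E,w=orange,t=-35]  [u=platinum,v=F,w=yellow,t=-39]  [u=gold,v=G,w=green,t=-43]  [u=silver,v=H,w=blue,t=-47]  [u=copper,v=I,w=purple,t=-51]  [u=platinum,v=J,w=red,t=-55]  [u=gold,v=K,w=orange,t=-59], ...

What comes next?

[u=silver,v=L,w=yellow,t=-63]

U: repeats copper → platinum → gold → silver; copper, platinum, gold, silver, copper, platinum, gold → silver.
V — letters move forward 1 place in the alphabet: E, F, G, H, I, J, K → L.
W goes orange, yellow, green, blue, purple, red, orange → yellow (repeats orange → yellow → green → blue → purple → red).
T: −4 each step; -35, -39, -43, -47, -51, -55, -59 → -63.
Putting it together: [u=silver,v=L,w=yellow,t=-63].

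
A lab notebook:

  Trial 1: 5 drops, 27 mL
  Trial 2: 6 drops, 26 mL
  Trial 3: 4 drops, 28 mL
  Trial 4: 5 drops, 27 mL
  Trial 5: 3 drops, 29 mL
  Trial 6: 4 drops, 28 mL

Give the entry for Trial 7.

Drops: alternating steps +1, −2, +1, −2, …, so 5, 6, 4, 5, 3, 4 → 2.
ML goes 27, 26, 28, 27, 29, 28 → 30 (together with the drops always sums to 32).
So the next record is 2 drops, 30 mL.

2 drops, 30 mL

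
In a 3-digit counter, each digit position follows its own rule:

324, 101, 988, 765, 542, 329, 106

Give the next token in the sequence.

First digit — −2 each step, mod 10: 3, 1, 9, 7, 5, 3, 1 → 9.
Second digit: −2 each step, mod 10, so 2, 0, 8, 6, 4, 2, 0 → 8.
Third digit: −3 each step, mod 10, so 4, 1, 8, 5, 2, 9, 6 → 3.
Combining the parts gives 983.

983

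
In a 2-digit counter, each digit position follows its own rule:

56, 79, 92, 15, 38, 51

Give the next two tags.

74 then 97

First digit: 5, 7, 9, 1, 3, 5 → 7 → 9 (+2 each step, mod 10).
Second digit — +3 each step, mod 10: 6, 9, 2, 5, 8, 1 → 4 → 7.
Putting the parts together: 74 and then 97.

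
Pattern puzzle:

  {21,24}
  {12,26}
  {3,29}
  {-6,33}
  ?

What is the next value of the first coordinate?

First coordinate goes 21, 12, 3, -6 → -15 (−9 each step).

-15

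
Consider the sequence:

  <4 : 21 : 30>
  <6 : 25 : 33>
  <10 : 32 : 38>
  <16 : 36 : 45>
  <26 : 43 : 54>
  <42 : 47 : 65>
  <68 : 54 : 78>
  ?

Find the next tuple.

<110 : 58 : 93>

First value: each term is the sum of the two before it, so 4, 6, 10, 16, 26, 42, 68 → 110.
Second value: alternating steps +4, +7, +4, +7, …, so 21, 25, 32, 36, 43, 47, 54 → 58.
Third value — differences are 3, 5, 7, … (increasing by 2 each time): 30, 33, 38, 45, 54, 65, 78 → 93.
Combining the parts gives <110 : 58 : 93>.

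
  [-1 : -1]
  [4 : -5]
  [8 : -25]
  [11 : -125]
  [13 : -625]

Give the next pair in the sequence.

First part: differences are 5, 4, 3, … (decreasing by 1 each time), so -1, 4, 8, 11, 13 → 14.
Second part: ×5 each step, so -1, -5, -25, -125, -625 → -3125.
Putting it together: [14 : -3125].

[14 : -3125]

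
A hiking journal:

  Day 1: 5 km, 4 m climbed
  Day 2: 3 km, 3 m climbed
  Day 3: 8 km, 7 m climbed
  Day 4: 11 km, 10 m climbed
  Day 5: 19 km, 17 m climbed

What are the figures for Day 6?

30 km, 27 m climbed

Km: each term is the sum of the two before it, so 5, 3, 8, 11, 19 → 30.
M climbed — each term is the sum of the two before it: 4, 3, 7, 10, 17 → 27.
Combining the parts gives 30 km, 27 m climbed.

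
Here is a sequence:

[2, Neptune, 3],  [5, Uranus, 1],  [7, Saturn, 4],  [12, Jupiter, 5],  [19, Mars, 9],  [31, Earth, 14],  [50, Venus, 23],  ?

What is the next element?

First coordinate — each term is the sum of the two before it: 2, 5, 7, 12, 19, 31, 50 → 81.
Planet: runs backward through the planets Mercury→Neptune, so Neptune, Uranus, Saturn, Jupiter, Mars, Earth, Venus → Mercury.
Third coordinate: each term is the sum of the two before it; 3, 1, 4, 5, 9, 14, 23 → 37.
Putting it together: [81, Mercury, 37].

[81, Mercury, 37]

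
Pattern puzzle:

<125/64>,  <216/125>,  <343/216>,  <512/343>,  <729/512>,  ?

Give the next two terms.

<1000/729>, <1331/1000>

First part: perfect cubes: 5³, 6³, 7³, …; 125, 216, 343, 512, 729 → 1000 → 1331.
Second part — perfect cubes: 4³, 5³, 6³, …: 64, 125, 216, 343, 512 → 729 → 1000.
Putting the parts together: <1000/729> and then <1331/1000>.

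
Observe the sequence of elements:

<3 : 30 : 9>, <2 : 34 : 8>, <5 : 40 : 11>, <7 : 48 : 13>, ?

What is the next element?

<12 : 58 : 18>

First coordinate — each term is the sum of the two before it: 3, 2, 5, 7 → 12.
Second coordinate: differences are 4, 6, 8, … (increasing by 2 each time), so 30, 34, 40, 48 → 58.
For the third coordinate, always 6 more than the first coordinate: 9, 8, 11, 13 → 18.
Putting it together: <12 : 58 : 18>.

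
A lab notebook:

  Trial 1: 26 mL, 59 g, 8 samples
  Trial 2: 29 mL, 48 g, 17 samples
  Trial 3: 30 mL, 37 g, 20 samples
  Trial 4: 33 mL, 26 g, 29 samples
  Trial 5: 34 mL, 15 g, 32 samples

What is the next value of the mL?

37

ML: alternating steps +3, +1, +3, +1, …, so 26, 29, 30, 33, 34 → 37.
G: −11 each step; 59, 48, 37, 26, 15 → 4.
Samples: alternating steps +9, +3, +9, +3, …; 8, 17, 20, 29, 32 → 41.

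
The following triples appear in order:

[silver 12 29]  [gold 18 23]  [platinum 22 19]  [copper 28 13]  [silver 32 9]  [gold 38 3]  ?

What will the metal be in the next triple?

Metal — repeats silver → gold → platinum → copper: silver, gold, platinum, copper, silver, gold → platinum.

platinum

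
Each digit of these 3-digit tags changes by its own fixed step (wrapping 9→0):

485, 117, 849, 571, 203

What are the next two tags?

First digit goes 4, 1, 8, 5, 2 → 9 → 6 (−3 each step, mod 10).
Second digit: +3 each step, mod 10; 8, 1, 4, 7, 0 → 3 → 6.
Third digit: 5, 7, 9, 1, 3 → 5 → 7 (+2 each step, mod 10).
Putting the parts together: 935 and then 667.

935, 667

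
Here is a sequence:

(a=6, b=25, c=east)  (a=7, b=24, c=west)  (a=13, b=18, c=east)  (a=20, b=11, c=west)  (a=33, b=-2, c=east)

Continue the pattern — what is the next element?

(a=53, b=-22, c=west)

For the a, each term is the sum of the two before it: 6, 7, 13, 20, 33 → 53.
B: together with the a always sums to 31, so 25, 24, 18, 11, -2 → -22.
For the c, alternates east ↔ west: east, west, east, west, east → west.
So the next element is (a=53, b=-22, c=west).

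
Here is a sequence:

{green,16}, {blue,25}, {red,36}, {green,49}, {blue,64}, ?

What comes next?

{red,81}

Colour: repeats green → blue → red; green, blue, red, green, blue → red.
For the second slot, perfect squares: 4², 5², 6², …: 16, 25, 36, 49, 64 → 81.
Combining the parts gives {red,81}.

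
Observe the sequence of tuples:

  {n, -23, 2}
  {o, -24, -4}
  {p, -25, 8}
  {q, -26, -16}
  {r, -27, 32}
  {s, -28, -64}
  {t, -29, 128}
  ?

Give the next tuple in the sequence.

{u, -30, -256}

Letter: letters move forward 1 place in the alphabet, so n, o, p, q, r, s, t → u.
Second entry: −1 each step, so -23, -24, -25, -26, -27, -28, -29 → -30.
For the third entry, ×(-2) each step: 2, -4, 8, -16, 32, -64, 128 → -256.
Combining the parts gives {u, -30, -256}.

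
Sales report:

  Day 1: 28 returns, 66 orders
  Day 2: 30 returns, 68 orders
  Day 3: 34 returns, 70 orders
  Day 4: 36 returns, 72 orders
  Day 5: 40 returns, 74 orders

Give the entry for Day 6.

42 returns, 76 orders

Returns: alternating steps +2, +4, +2, +4, …, so 28, 30, 34, 36, 40 → 42.
Orders: +2 each step, so 66, 68, 70, 72, 74 → 76.
Putting it together: 42 returns, 76 orders.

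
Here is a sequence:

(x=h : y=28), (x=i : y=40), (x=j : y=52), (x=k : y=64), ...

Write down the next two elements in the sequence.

For the x, letters move forward 1 place in the alphabet: h, i, j, k → l → m.
Y — +12 each step: 28, 40, 52, 64 → 76 → 88.
So the next two elements are (x=l : y=76) and (x=m : y=88).

(x=l : y=76), (x=m : y=88)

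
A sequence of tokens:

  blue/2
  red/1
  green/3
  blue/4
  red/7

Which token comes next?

green/11

Colour goes blue, red, green, blue, red → green (repeats blue → red → green).
Second component — each term is the sum of the two before it: 2, 1, 3, 4, 7 → 11.
Putting it together: green/11.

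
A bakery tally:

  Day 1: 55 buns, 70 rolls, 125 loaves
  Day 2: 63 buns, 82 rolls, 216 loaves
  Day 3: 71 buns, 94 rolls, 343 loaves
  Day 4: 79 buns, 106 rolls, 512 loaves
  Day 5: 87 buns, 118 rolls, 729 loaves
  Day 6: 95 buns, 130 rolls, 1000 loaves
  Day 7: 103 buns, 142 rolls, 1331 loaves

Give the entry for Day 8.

111 buns, 154 rolls, 1728 loaves

Buns: 55, 63, 71, 79, 87, 95, 103 → 111 (+8 each step).
For the rolls, +12 each step: 70, 82, 94, 106, 118, 130, 142 → 154.
Loaves — perfect cubes: 5³, 6³, 7³, …: 125, 216, 343, 512, 729, 1000, 1331 → 1728.
Putting it together: 111 buns, 154 rolls, 1728 loaves.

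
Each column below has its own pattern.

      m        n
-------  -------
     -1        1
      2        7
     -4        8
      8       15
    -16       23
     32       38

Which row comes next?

Column m goes -1, 2, -4, 8, -16, 32 → -64 (×(-2) each step).
Column n goes 1, 7, 8, 15, 23, 38 → 61 (each term is the sum of the two before it).
Combining the parts gives -64  61.

-64  61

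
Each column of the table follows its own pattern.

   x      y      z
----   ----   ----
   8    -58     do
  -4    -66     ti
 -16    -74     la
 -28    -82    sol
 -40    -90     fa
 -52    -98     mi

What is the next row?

For the column x, −12 each step: 8, -4, -16, -28, -40, -52 → -64.
For the column y, −8 each step: -58, -66, -74, -82, -90, -98 → -106.
Column z: runs backward through the solfège scale do→ti; do, ti, la, sol, fa, mi → re.
So the next row is -64  -106  re.

-64  -106  re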